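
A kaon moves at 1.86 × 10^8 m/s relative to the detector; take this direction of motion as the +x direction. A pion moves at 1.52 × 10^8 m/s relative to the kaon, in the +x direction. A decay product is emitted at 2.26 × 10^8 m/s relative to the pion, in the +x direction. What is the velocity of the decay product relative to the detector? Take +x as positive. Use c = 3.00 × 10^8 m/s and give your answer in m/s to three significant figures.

2.94 × 10^8 m/s

Apply u = (u' + v)/(1 + u'v/c²) successively, working outward toward the detector.
(Dividing each given speed by c = 3.00 × 10^8 m/s to work in units of c.)
Start: velocity of the kaon relative to the detector = 0.6200c.
Compose with the pion (u' = 0.507 in the kaon frame): u_1 = (0.507 + 0.620) / (1 + 0.507·0.620) = 1.1267/1.3141 = 0.8573.
Compose with the decay product (u' = 0.753 in the pion frame): u_2 = (0.753 + 0.857) / (1 + 0.753·0.857) = 1.6107/1.6459 = 0.9786.
So u = 0.9786 × 3.00 × 10^8 m/s.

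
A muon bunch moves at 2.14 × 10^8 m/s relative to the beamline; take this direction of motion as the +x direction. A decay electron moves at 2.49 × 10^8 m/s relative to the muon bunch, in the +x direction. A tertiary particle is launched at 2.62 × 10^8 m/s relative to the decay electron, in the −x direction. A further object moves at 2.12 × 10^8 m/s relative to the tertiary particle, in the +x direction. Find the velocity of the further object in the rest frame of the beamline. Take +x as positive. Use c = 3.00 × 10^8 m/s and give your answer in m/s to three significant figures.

Apply u = (u' + v)/(1 + u'v/c²) successively, working outward toward the beamline.
(Dividing each given speed by c = 3.00 × 10^8 m/s to work in units of c.)
Start: velocity of the muon bunch relative to the beamline = 0.7133c.
Compose with the decay electron (u' = 0.830 in the muon bunch frame): u_1 = (0.830 + 0.713) / (1 + 0.830·0.713) = 1.5433/1.5921 = 0.9694.
Compose with the tertiary particle (u' = -0.873 in the decay electron frame): u_2 = (-0.873 + 0.969) / (1 + (-0.873)·0.969) = 0.0961/0.1534 = 0.6262.
Compose with the further object (u' = 0.707 in the tertiary particle frame): u_3 = (0.707 + 0.626) / (1 + 0.707·0.626) = 1.3329/1.4425 = 0.9240.
So u = 0.9240 × 3.00 × 10^8 m/s.

+2.77 × 10^8 m/s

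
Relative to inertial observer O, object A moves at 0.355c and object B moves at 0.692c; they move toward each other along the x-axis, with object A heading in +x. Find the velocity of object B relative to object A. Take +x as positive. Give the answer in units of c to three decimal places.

β_A = 0.355, β_B = -0.692.
Transform to A's frame with the inverse velocity-addition law: u' = (u − v)/(1 − uv/c²), taking u = β_B and v = β_A.
u' = (-0.692 − 0.355) / (1 − (0.355)(-0.692)) = -1.0470/1.2457 = -0.8405.

-0.841c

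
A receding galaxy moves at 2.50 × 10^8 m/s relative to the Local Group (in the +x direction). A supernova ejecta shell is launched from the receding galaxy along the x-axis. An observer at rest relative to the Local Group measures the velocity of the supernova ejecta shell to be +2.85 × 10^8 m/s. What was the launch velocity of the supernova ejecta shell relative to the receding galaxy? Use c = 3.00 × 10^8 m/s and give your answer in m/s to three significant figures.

v = 0.833c, u = 0.950c.
Invert the composition law: u' = (u − v)/(1 − uv/c²).
u' = (0.950 − 0.833) / (1 − (0.950)(0.833)) = 0.1167/0.2083 = 0.5600.
u' = 0.5600 × 3.00 × 10^8 m/s.

+1.68 × 10^8 m/s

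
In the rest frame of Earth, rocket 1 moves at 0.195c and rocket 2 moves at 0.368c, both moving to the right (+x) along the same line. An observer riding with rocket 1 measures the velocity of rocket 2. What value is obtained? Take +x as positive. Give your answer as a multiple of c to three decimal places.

β_A = 0.195, β_B = 0.368.
Transform to A's frame with the inverse velocity-addition law: u' = (u − v)/(1 − uv/c²), taking u = β_B and v = β_A.
u' = (0.368 − 0.195) / (1 − (0.195)(0.368)) = 0.1730/0.9282 = 0.1864.

+0.186c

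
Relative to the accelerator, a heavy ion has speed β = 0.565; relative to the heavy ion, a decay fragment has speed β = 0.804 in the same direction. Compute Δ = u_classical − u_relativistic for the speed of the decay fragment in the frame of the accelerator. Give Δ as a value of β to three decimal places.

Δ = 0.428

Galilean: u_cl = 0.804 + 0.565 = 1.3690.
Relativistic: u_rel = (0.804 + 0.565) / (1 + 0.804·0.565) = 1.3690/1.4543 = 0.9414.
Δ = 1.3690 − 0.9414 = 0.4276.
(The classical prediction exceeds c; the relativistic result does not.)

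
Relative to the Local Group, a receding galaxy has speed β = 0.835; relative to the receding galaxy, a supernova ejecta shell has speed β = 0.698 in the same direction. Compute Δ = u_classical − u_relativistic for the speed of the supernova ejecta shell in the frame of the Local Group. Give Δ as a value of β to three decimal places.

Δ = 0.564

Galilean: u_cl = 0.698 + 0.835 = 1.5330.
Relativistic: u_rel = (0.698 + 0.835) / (1 + 0.698·0.835) = 1.5330/1.5828 = 0.9685.
Δ = 1.5330 − 0.9685 = 0.5645.
(The classical prediction exceeds c; the relativistic result does not.)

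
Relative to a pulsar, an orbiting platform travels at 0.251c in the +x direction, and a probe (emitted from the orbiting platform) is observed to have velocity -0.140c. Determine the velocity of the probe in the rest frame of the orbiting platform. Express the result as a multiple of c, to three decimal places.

Invert the composition law: u' = (u − v)/(1 − uv/c²).
u' = (-0.140 − 0.251) / (1 − (-0.140)(0.251)) = -0.3910/1.0351 = -0.3777.

-0.378c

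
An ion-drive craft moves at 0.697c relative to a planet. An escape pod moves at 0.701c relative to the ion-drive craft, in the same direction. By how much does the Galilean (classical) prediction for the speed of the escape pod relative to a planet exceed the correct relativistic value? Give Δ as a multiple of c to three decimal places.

Δ = 0.459c

Galilean: u_cl = 0.701 + 0.697 = 1.3980.
Relativistic: u_rel = (0.701 + 0.697) / (1 + 0.701·0.697) = 1.3980/1.4886 = 0.9391.
Δ = 1.3980 − 0.9391 = 0.4589.
(The classical prediction exceeds c; the relativistic result does not.)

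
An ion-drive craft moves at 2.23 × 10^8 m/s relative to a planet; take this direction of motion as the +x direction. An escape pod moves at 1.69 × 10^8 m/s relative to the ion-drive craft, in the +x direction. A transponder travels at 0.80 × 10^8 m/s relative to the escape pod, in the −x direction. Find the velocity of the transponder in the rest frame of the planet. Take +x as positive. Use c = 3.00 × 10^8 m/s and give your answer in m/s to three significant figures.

+2.60 × 10^8 m/s

Apply u = (u' + v)/(1 + u'v/c²) successively, working outward toward the planet.
(Dividing each given speed by c = 3.00 × 10^8 m/s to work in units of c.)
Start: velocity of the ion-drive craft relative to the planet = 0.7433c.
Compose with the escape pod (u' = 0.563 in the ion-drive craft frame): u_1 = (0.563 + 0.743) / (1 + 0.563·0.743) = 1.3067/1.4187 = 0.9210.
Compose with the transponder (u' = -0.267 in the escape pod frame): u_2 = (-0.267 + 0.921) / (1 + (-0.267)·0.921) = 0.6543/0.7544 = 0.8674.
So u = 0.8674 × 3.00 × 10^8 m/s.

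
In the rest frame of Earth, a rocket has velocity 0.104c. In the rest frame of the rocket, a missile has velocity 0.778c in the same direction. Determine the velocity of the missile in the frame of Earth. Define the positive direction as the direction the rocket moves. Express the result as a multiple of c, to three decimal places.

0.816c

With v = 0.104 and u' = 0.778 (in units of c),
u = (u' + v)/(1 + u'v/c²):
u = (0.778 + 0.104) / (1 + 0.778·0.104) = 0.8820/1.0809 = 0.8160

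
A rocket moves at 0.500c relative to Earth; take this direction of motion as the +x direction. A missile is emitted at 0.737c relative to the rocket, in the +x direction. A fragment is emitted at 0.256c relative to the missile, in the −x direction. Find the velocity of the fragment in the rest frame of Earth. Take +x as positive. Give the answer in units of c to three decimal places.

Apply u = (u' + v)/(1 + u'v/c²) successively, working outward toward Earth.
Start: velocity of the rocket relative to Earth = 0.5000c.
Compose with the missile (u' = 0.737 in the rocket frame): u_1 = (0.737 + 0.500) / (1 + 0.737·0.500) = 1.2370/1.3685 = 0.9039.
Compose with the fragment (u' = -0.256 in the missile frame): u_2 = (-0.256 + 0.904) / (1 + (-0.256)·0.904) = 0.6479/0.7686 = 0.8430.

+0.843c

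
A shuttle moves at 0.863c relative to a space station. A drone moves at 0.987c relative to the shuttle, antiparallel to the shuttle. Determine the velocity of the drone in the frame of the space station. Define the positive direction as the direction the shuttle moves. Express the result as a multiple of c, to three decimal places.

-0.837c

With v = 0.863 and u' = -0.987 (in units of c),
u = (u' + v)/(1 + u'v/c²):
u = (-0.987 + 0.863) / (1 + (-0.987)·0.863) = -0.1240/0.1482 = -0.8366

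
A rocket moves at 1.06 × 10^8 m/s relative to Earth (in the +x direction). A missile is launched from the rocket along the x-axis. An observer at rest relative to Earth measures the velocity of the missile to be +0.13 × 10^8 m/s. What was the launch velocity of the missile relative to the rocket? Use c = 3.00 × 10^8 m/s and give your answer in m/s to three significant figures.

v = 0.353c, u = 0.043c.
Invert the composition law: u' = (u − v)/(1 − uv/c²).
u' = (0.043 − 0.353) / (1 − (0.043)(0.353)) = -0.3100/0.9847 = -0.3148.
u' = -0.3148 × 3.00 × 10^8 m/s.

-9.44 × 10^7 m/s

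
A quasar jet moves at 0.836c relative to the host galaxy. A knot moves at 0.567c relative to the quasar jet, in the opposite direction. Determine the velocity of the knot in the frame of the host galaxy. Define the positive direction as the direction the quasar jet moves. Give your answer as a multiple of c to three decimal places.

+0.511c

With v = 0.836 and u' = -0.567 (in units of c),
u = (u' + v)/(1 + u'v/c²):
u = (-0.567 + 0.836) / (1 + (-0.567)·0.836) = 0.2690/0.5260 = 0.5114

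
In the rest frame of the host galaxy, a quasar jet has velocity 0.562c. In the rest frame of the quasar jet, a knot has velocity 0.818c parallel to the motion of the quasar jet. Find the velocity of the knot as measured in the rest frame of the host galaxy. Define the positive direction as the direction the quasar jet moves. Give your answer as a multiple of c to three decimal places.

With v = 0.562 and u' = 0.818 (in units of c),
u = (u' + v)/(1 + u'v/c²):
u = (0.818 + 0.562) / (1 + 0.818·0.562) = 1.3800/1.4597 = 0.9454
(Galilean addition would give +1.380c, exceeding c.)

0.945c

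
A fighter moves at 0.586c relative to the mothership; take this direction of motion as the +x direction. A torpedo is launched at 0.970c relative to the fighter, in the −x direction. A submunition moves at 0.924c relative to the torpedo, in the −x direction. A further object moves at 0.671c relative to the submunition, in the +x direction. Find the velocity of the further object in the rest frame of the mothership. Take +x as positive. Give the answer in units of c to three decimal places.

Apply u = (u' + v)/(1 + u'v/c²) successively, working outward toward the mothership.
Start: velocity of the fighter relative to the mothership = 0.5860c.
Compose with the torpedo (u' = -0.970 in the fighter frame): u_1 = (-0.970 + 0.586) / (1 + (-0.970)·0.586) = -0.3840/0.4316 = -0.8898.
Compose with the submunition (u' = -0.924 in the torpedo frame): u_2 = (-0.924 + (-0.890)) / (1 + (-0.924)·(-0.890)) = -1.8138/1.8221 = -0.9954.
Compose with the further object (u' = 0.671 in the submunition frame): u_3 = (0.671 + (-0.995)) / (1 + 0.671·(-0.995)) = -0.3244/0.3321 = -0.9769.

-0.977c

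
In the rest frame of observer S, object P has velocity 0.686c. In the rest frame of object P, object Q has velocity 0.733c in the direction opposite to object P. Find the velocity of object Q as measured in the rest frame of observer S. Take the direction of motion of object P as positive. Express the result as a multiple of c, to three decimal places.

With v = 0.686 and u' = -0.733 (in units of c),
u = (u' + v)/(1 + u'v/c²):
u = (-0.733 + 0.686) / (1 + (-0.733)·0.686) = -0.0470/0.4972 = -0.0945

-0.095c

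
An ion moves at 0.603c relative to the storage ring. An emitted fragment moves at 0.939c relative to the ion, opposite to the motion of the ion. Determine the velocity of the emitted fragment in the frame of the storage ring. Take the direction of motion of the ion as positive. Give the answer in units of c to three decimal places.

-0.775c

With v = 0.603 and u' = -0.939 (in units of c),
u = (u' + v)/(1 + u'v/c²):
u = (-0.939 + 0.603) / (1 + (-0.939)·0.603) = -0.3360/0.4338 = -0.7746
(Galilean addition would give -0.336c.)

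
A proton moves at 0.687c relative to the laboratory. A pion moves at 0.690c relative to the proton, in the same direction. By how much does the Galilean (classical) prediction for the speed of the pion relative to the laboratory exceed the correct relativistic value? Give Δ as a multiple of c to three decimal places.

Galilean: u_cl = 0.690 + 0.687 = 1.3770.
Relativistic: u_rel = (0.690 + 0.687) / (1 + 0.690·0.687) = 1.3770/1.4740 = 0.9342.
Δ = 1.3770 − 0.9342 = 0.4428.
(The classical prediction exceeds c; the relativistic result does not.)

Δ = 0.443c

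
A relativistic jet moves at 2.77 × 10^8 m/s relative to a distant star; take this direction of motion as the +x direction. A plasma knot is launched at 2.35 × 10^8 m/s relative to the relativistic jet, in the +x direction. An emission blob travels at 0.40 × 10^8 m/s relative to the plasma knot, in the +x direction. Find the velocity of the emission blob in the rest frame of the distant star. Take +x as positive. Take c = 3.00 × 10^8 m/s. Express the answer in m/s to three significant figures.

Apply u = (u' + v)/(1 + u'v/c²) successively, working outward toward the distant star.
(Dividing each given speed by c = 3.00 × 10^8 m/s to work in units of c.)
Start: velocity of the relativistic jet relative to the distant star = 0.9233c.
Compose with the plasma knot (u' = 0.783 in the relativistic jet frame): u_1 = (0.783 + 0.923) / (1 + 0.783·0.923) = 1.7067/1.7233 = 0.9904.
Compose with the emission blob (u' = 0.133 in the plasma knot frame): u_2 = (0.133 + 0.990) / (1 + 0.133·0.990) = 1.1237/1.1320 = 0.9926.
So u = 0.9926 × 3.00 × 10^8 m/s.

2.98 × 10^8 m/s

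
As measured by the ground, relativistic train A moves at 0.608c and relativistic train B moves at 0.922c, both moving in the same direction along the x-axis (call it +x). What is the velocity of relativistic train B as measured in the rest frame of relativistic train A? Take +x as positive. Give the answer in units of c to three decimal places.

β_A = 0.608, β_B = 0.922.
Transform to A's frame with the inverse velocity-addition law: u' = (u − v)/(1 − uv/c²), taking u = β_B and v = β_A.
u' = (0.922 − 0.608) / (1 − (0.608)(0.922)) = 0.3140/0.4394 = 0.7146.

+0.715c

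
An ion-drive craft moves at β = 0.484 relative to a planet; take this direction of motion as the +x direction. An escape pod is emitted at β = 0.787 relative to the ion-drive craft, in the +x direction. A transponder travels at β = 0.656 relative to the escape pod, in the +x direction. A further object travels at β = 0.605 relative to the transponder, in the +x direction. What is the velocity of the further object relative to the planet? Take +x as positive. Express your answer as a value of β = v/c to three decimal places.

Apply u = (u' + v)/(1 + u'v/c²) successively, working outward toward the planet.
Start: velocity of the ion-drive craft relative to the planet = 0.4840c.
Compose with the escape pod (u' = 0.787 in the ion-drive craft frame): u_1 = (0.787 + 0.484) / (1 + 0.787·0.484) = 1.2710/1.3809 = 0.9204.
Compose with the transponder (u' = 0.656 in the escape pod frame): u_2 = (0.656 + 0.920) / (1 + 0.656·0.920) = 1.5764/1.6038 = 0.9829.
Compose with the further object (u' = 0.605 in the transponder frame): u_3 = (0.605 + 0.983) / (1 + 0.605·0.983) = 1.5879/1.5947 = 0.9958.

β = 0.996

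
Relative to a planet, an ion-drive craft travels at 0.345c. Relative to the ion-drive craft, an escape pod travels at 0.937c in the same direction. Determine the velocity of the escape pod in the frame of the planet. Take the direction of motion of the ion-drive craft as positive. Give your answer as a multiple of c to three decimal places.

With v = 0.345 and u' = 0.937 (in units of c),
u = (u' + v)/(1 + u'v/c²):
u = (0.937 + 0.345) / (1 + 0.937·0.345) = 1.2820/1.3233 = 0.9688
(Galilean addition would give +1.282c, exceeding c.)

0.969c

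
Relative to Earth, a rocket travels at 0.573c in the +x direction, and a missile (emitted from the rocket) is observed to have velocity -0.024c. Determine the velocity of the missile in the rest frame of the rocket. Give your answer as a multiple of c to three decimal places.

Invert the composition law: u' = (u − v)/(1 − uv/c²).
u' = (-0.024 − 0.573) / (1 − (-0.024)(0.573)) = -0.5970/1.0138 = -0.5889.

-0.589c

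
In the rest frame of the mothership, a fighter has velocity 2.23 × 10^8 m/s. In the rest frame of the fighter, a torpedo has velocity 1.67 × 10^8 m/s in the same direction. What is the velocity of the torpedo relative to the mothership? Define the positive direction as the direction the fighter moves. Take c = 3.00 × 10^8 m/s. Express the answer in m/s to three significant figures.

2.76 × 10^8 m/s

In units of c (dividing by 3.00 × 10^8 m/s): v = 0.743, u' = 0.557.
u = (u' + v)/(1 + u'v/c²):
u = (0.557 + 0.743) / (1 + 0.557·0.743) = 1.3000/1.4138 = 0.9195
Converting back: u = 0.9195 × 3.00 × 10^8 m/s.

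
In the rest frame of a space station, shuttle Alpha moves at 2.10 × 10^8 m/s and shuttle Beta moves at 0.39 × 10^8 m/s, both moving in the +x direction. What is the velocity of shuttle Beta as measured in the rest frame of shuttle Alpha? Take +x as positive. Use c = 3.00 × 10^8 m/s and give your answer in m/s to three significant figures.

β_A = 0.700, β_B = 0.130 (dividing each by c = 3.00 × 10^8 m/s).
Transform to A's frame with the inverse velocity-addition law: u' = (u − v)/(1 − uv/c²), taking u = β_B and v = β_A.
u' = (0.130 − 0.700) / (1 − (0.700)(0.130)) = -0.5700/0.9090 = -0.6271.
u' = -0.6271 × 3.00 × 10^8 m/s.

-1.88 × 10^8 m/s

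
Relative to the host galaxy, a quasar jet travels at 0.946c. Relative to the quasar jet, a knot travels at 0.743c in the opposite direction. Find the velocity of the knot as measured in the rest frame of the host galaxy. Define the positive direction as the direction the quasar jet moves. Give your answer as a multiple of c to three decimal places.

+0.683c

With v = 0.946 and u' = -0.743 (in units of c),
u = (u' + v)/(1 + u'v/c²):
u = (-0.743 + 0.946) / (1 + (-0.743)·0.946) = 0.2030/0.2971 = 0.6832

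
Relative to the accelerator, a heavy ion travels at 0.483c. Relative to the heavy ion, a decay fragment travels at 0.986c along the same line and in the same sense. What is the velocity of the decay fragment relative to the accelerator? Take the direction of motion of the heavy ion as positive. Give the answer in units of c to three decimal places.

0.995c

With v = 0.483 and u' = 0.986 (in units of c),
u = (u' + v)/(1 + u'v/c²):
u = (0.986 + 0.483) / (1 + 0.986·0.483) = 1.4690/1.4762 = 0.9951
(Galilean addition would give +1.469c, exceeding c.)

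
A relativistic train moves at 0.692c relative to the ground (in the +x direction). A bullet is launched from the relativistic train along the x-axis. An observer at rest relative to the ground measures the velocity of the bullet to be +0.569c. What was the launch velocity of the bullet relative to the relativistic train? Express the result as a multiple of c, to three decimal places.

Invert the composition law: u' = (u − v)/(1 − uv/c²).
u' = (0.569 − 0.692) / (1 − (0.569)(0.692)) = -0.1230/0.6063 = -0.2029.

-0.203c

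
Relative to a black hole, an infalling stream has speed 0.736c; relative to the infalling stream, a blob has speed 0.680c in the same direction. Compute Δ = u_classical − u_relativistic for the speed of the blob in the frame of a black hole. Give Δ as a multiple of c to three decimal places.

Galilean: u_cl = 0.680 + 0.736 = 1.4160.
Relativistic: u_rel = (0.680 + 0.736) / (1 + 0.680·0.736) = 1.4160/1.5005 = 0.9437.
Δ = 1.4160 − 0.9437 = 0.4723.
(The classical prediction exceeds c; the relativistic result does not.)

Δ = 0.472c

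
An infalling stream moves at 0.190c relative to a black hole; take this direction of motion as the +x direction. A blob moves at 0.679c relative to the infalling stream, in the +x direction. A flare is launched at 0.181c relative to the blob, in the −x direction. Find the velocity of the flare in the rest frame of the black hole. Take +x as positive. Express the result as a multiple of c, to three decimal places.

Apply u = (u' + v)/(1 + u'v/c²) successively, working outward toward the black hole.
Start: velocity of the infalling stream relative to the black hole = 0.1900c.
Compose with the blob (u' = 0.679 in the infalling stream frame): u_1 = (0.679 + 0.190) / (1 + 0.679·0.190) = 0.8690/1.1290 = 0.7697.
Compose with the flare (u' = -0.181 in the blob frame): u_2 = (-0.181 + 0.770) / (1 + (-0.181)·0.770) = 0.5887/0.8607 = 0.6840.

+0.684c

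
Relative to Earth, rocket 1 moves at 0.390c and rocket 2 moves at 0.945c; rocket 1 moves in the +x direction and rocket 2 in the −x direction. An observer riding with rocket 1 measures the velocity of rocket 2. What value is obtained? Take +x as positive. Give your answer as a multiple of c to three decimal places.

β_A = 0.390, β_B = -0.945.
Transform to A's frame with the inverse velocity-addition law: u' = (u − v)/(1 − uv/c²), taking u = β_B and v = β_A.
u' = (-0.945 − 0.390) / (1 − (0.390)(-0.945)) = -1.3350/1.3685 = -0.9755.

-0.975c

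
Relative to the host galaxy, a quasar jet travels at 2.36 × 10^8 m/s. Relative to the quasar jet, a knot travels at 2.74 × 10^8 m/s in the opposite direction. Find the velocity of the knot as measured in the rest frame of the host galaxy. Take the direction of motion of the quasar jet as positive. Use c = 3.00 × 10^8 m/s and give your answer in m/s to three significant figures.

In units of c (dividing by 3.00 × 10^8 m/s): v = 0.787, u' = -0.913.
u = (u' + v)/(1 + u'v/c²):
u = (-0.913 + 0.787) / (1 + (-0.913)·0.787) = -0.1267/0.2815 = -0.4500
(Galilean addition would give -0.127c.)
Converting back: u = -0.4500 × 3.00 × 10^8 m/s.

-1.35 × 10^8 m/s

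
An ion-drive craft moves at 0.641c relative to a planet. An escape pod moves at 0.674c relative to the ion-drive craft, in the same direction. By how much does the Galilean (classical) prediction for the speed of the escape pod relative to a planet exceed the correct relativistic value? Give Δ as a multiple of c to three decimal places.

Galilean: u_cl = 0.674 + 0.641 = 1.3150.
Relativistic: u_rel = (0.674 + 0.641) / (1 + 0.674·0.641) = 1.3150/1.4320 = 0.9183.
Δ = 1.3150 − 0.9183 = 0.3967.
(The classical prediction exceeds c; the relativistic result does not.)

Δ = 0.397c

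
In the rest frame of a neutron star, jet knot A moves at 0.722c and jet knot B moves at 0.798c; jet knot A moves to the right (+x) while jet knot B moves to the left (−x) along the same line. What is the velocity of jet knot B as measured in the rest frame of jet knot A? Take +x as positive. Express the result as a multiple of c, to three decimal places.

-0.964c

β_A = 0.722, β_B = -0.798.
Transform to A's frame with the inverse velocity-addition law: u' = (u − v)/(1 − uv/c²), taking u = β_B and v = β_A.
u' = (-0.798 − 0.722) / (1 − (0.722)(-0.798)) = -1.5200/1.5762 = -0.9644.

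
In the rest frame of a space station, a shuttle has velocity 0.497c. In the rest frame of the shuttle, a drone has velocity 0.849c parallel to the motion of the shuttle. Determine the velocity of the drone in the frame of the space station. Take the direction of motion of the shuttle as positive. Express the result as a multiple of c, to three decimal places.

With v = 0.497 and u' = 0.849 (in units of c),
u = (u' + v)/(1 + u'v/c²):
u = (0.849 + 0.497) / (1 + 0.849·0.497) = 1.3460/1.4220 = 0.9466
(Galilean addition would give +1.346c, exceeding c.)

0.947c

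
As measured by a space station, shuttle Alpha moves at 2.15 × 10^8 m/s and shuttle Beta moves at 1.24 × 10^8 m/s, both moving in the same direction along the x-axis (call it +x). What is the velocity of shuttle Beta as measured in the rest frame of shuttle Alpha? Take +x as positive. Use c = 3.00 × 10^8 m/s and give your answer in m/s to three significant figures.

-1.29 × 10^8 m/s

β_A = 0.717, β_B = 0.413 (dividing each by c = 3.00 × 10^8 m/s).
Transform to A's frame with the inverse velocity-addition law: u' = (u − v)/(1 − uv/c²), taking u = β_B and v = β_A.
u' = (0.413 − 0.717) / (1 − (0.717)(0.413)) = -0.3033/0.7038 = -0.4310.
u' = -0.4310 × 3.00 × 10^8 m/s.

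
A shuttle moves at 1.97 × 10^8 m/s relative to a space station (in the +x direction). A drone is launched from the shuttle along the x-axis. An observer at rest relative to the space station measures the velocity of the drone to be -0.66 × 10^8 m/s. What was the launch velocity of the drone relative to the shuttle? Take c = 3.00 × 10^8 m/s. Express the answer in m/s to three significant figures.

-2.30 × 10^8 m/s

v = 0.657c, u = -0.220c.
Invert the composition law: u' = (u − v)/(1 − uv/c²).
u' = (-0.220 − 0.657) / (1 − (-0.220)(0.657)) = -0.8767/1.1445 = -0.7660.
u' = -0.7660 × 3.00 × 10^8 m/s.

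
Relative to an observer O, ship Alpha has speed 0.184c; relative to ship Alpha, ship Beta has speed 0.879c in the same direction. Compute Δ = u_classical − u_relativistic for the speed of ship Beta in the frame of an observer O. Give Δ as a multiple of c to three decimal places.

Galilean: u_cl = 0.879 + 0.184 = 1.0630.
Relativistic: u_rel = (0.879 + 0.184) / (1 + 0.879·0.184) = 1.0630/1.1617 = 0.9150.
Δ = 1.0630 − 0.9150 = 0.1480.
(The classical prediction exceeds c; the relativistic result does not.)

Δ = 0.148c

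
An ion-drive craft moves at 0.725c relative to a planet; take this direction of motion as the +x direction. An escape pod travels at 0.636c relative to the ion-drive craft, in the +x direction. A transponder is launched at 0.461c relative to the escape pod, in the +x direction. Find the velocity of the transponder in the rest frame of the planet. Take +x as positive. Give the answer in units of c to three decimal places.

Apply u = (u' + v)/(1 + u'v/c²) successively, working outward toward the planet.
Start: velocity of the ion-drive craft relative to the planet = 0.7250c.
Compose with the escape pod (u' = 0.636 in the ion-drive craft frame): u_1 = (0.636 + 0.725) / (1 + 0.636·0.725) = 1.3610/1.4611 = 0.9315.
Compose with the transponder (u' = 0.461 in the escape pod frame): u_2 = (0.461 + 0.931) / (1 + 0.461·0.931) = 1.3925/1.4294 = 0.9742.

0.974c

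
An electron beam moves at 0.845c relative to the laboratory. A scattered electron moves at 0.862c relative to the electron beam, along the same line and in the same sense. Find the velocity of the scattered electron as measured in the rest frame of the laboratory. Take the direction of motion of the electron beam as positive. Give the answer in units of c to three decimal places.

With v = 0.845 and u' = 0.862 (in units of c),
u = (u' + v)/(1 + u'v/c²):
u = (0.862 + 0.845) / (1 + 0.862·0.845) = 1.7070/1.7284 = 0.9876
(Galilean addition would give +1.707c, exceeding c.)

0.988c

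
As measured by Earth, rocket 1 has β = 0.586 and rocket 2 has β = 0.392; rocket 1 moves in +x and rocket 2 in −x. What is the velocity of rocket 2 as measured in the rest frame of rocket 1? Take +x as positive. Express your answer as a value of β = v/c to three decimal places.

β = -0.795

β_A = 0.586, β_B = -0.392.
Transform to A's frame with the inverse velocity-addition law: u' = (u − v)/(1 − uv/c²), taking u = β_B and v = β_A.
u' = (-0.392 − 0.586) / (1 − (0.586)(-0.392)) = -0.9780/1.2297 = -0.7953.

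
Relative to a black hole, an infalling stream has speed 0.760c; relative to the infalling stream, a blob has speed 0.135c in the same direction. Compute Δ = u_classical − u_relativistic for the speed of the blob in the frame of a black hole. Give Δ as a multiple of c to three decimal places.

Galilean: u_cl = 0.135 + 0.760 = 0.8950.
Relativistic: u_rel = (0.135 + 0.760) / (1 + 0.135·0.760) = 0.8950/1.1026 = 0.8117.
Δ = 0.8950 − 0.8117 = 0.0833.

Δ = 0.083c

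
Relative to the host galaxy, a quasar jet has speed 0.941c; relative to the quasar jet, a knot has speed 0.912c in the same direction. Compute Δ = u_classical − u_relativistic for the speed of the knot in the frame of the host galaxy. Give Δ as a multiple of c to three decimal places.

Galilean: u_cl = 0.912 + 0.941 = 1.8530.
Relativistic: u_rel = (0.912 + 0.941) / (1 + 0.912·0.941) = 1.8530/1.8582 = 0.9972.
Δ = 1.8530 − 0.9972 = 0.8558.
(The classical prediction exceeds c; the relativistic result does not.)

Δ = 0.856c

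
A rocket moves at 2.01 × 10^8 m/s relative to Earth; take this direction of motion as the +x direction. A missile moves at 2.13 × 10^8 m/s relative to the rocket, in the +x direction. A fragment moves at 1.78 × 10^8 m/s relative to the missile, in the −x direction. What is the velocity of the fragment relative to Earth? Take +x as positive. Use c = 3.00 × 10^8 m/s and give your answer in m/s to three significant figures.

+2.30 × 10^8 m/s

Apply u = (u' + v)/(1 + u'v/c²) successively, working outward toward Earth.
(Dividing each given speed by c = 3.00 × 10^8 m/s to work in units of c.)
Start: velocity of the rocket relative to Earth = 0.6700c.
Compose with the missile (u' = 0.710 in the rocket frame): u_1 = (0.710 + 0.670) / (1 + 0.710·0.670) = 1.3800/1.4757 = 0.9351.
Compose with the fragment (u' = -0.593 in the missile frame): u_2 = (-0.593 + 0.935) / (1 + (-0.593)·0.935) = 0.3418/0.4451 = 0.7679.
So u = 0.7679 × 3.00 × 10^8 m/s.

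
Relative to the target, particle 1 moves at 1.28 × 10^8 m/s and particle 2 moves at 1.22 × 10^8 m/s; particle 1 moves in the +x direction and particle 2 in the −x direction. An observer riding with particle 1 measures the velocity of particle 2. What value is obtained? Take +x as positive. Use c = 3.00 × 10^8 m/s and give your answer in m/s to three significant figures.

-2.13 × 10^8 m/s

β_A = 0.427, β_B = -0.407 (dividing each by c = 3.00 × 10^8 m/s).
Transform to A's frame with the inverse velocity-addition law: u' = (u − v)/(1 − uv/c²), taking u = β_B and v = β_A.
u' = (-0.407 − 0.427) / (1 − (0.427)(-0.407)) = -0.8333/1.1735 = -0.7101.
u' = -0.7101 × 3.00 × 10^8 m/s.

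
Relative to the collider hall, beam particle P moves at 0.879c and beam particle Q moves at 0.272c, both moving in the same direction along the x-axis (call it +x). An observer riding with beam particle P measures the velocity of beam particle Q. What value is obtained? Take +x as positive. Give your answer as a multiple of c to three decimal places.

β_A = 0.879, β_B = 0.272.
Transform to A's frame with the inverse velocity-addition law: u' = (u − v)/(1 − uv/c²), taking u = β_B and v = β_A.
u' = (0.272 − 0.879) / (1 − (0.879)(0.272)) = -0.6070/0.7609 = -0.7977.

-0.798c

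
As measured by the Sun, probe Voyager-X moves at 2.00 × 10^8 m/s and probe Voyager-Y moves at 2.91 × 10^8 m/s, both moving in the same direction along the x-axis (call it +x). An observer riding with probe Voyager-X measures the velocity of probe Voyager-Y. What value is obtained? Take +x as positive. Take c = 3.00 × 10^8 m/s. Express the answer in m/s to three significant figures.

+2.58 × 10^8 m/s

β_A = 0.667, β_B = 0.970 (dividing each by c = 3.00 × 10^8 m/s).
Transform to A's frame with the inverse velocity-addition law: u' = (u − v)/(1 − uv/c²), taking u = β_B and v = β_A.
u' = (0.970 − 0.667) / (1 − (0.667)(0.970)) = 0.3033/0.3533 = 0.8585.
u' = 0.8585 × 3.00 × 10^8 m/s.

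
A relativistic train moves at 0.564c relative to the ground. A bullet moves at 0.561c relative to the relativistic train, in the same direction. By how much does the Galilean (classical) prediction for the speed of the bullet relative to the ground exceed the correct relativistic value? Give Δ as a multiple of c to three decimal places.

Δ = 0.270c

Galilean: u_cl = 0.561 + 0.564 = 1.1250.
Relativistic: u_rel = (0.561 + 0.564) / (1 + 0.561·0.564) = 1.1250/1.3164 = 0.8546.
Δ = 1.1250 − 0.8546 = 0.2704.
(The classical prediction exceeds c; the relativistic result does not.)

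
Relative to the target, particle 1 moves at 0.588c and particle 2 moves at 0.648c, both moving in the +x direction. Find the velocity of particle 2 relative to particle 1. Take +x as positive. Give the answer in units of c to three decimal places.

+0.097c

β_A = 0.588, β_B = 0.648.
Transform to A's frame with the inverse velocity-addition law: u' = (u − v)/(1 − uv/c²), taking u = β_B and v = β_A.
u' = (0.648 − 0.588) / (1 − (0.588)(0.648)) = 0.0600/0.6190 = 0.0969.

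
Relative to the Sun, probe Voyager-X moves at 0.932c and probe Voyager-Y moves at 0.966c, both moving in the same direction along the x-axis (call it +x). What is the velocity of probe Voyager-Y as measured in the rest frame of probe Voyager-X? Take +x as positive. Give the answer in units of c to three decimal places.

+0.341c

β_A = 0.932, β_B = 0.966.
Transform to A's frame with the inverse velocity-addition law: u' = (u − v)/(1 − uv/c²), taking u = β_B and v = β_A.
u' = (0.966 − 0.932) / (1 − (0.932)(0.966)) = 0.0340/0.0997 = 0.3411.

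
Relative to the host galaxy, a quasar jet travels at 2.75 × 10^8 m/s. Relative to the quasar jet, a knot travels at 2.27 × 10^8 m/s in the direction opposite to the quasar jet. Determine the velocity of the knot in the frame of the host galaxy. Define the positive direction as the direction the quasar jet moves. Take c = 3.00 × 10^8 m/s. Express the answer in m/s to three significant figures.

In units of c (dividing by 3.00 × 10^8 m/s): v = 0.917, u' = -0.757.
u = (u' + v)/(1 + u'v/c²):
u = (-0.757 + 0.917) / (1 + (-0.757)·0.917) = 0.1600/0.3064 = 0.5222
(Galilean addition would give +0.160c.)
Converting back: u = 0.5222 × 3.00 × 10^8 m/s.

+1.57 × 10^8 m/s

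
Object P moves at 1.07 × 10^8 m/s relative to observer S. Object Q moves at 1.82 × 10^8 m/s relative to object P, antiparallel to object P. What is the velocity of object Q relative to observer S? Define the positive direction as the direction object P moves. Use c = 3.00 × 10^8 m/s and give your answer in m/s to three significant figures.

-9.57 × 10^7 m/s

In units of c (dividing by 3.00 × 10^8 m/s): v = 0.357, u' = -0.607.
u = (u' + v)/(1 + u'v/c²):
u = (-0.607 + 0.357) / (1 + (-0.607)·0.357) = -0.2500/0.7836 = -0.3190
Converting back: u = -0.3190 × 3.00 × 10^8 m/s.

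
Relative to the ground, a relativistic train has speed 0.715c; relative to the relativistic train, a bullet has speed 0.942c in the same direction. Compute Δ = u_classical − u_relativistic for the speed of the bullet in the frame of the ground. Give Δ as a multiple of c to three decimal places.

Galilean: u_cl = 0.942 + 0.715 = 1.6570.
Relativistic: u_rel = (0.942 + 0.715) / (1 + 0.942·0.715) = 1.6570/1.6735 = 0.9901.
Δ = 1.6570 − 0.9901 = 0.6669.
(The classical prediction exceeds c; the relativistic result does not.)

Δ = 0.667c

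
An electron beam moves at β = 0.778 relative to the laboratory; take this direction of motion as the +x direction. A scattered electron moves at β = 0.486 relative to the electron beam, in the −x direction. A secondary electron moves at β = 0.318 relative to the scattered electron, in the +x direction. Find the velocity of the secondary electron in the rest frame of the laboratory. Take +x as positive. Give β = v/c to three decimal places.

Apply u = (u' + v)/(1 + u'v/c²) successively, working outward toward the laboratory.
Start: velocity of the electron beam relative to the laboratory = 0.7780c.
Compose with the scattered electron (u' = -0.486 in the electron beam frame): u_1 = (-0.486 + 0.778) / (1 + (-0.486)·0.778) = 0.2920/0.6219 = 0.4695.
Compose with the secondary electron (u' = 0.318 in the scattered electron frame): u_2 = (0.318 + 0.470) / (1 + 0.318·0.470) = 0.7875/1.1493 = 0.6852.

β = +0.685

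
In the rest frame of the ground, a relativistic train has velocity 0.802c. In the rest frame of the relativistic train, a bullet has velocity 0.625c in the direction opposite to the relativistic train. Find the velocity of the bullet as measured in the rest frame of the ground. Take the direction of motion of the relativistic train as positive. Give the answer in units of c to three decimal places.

With v = 0.802 and u' = -0.625 (in units of c),
u = (u' + v)/(1 + u'v/c²):
u = (-0.625 + 0.802) / (1 + (-0.625)·0.802) = 0.1770/0.4988 = 0.3549
(Galilean addition would give +0.177c.)

+0.355c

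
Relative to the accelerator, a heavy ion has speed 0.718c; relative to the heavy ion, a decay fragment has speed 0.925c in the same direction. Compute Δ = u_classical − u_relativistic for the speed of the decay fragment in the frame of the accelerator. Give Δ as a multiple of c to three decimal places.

Galilean: u_cl = 0.925 + 0.718 = 1.6430.
Relativistic: u_rel = (0.925 + 0.718) / (1 + 0.925·0.718) = 1.6430/1.6642 = 0.9873.
Δ = 1.6430 − 0.9873 = 0.6557.
(The classical prediction exceeds c; the relativistic result does not.)

Δ = 0.656c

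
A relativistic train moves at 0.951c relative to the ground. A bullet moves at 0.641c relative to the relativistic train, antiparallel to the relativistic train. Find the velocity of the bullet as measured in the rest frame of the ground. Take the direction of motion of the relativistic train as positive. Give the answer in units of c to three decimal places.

+0.794c

With v = 0.951 and u' = -0.641 (in units of c),
u = (u' + v)/(1 + u'v/c²):
u = (-0.641 + 0.951) / (1 + (-0.641)·0.951) = 0.3100/0.3904 = 0.7940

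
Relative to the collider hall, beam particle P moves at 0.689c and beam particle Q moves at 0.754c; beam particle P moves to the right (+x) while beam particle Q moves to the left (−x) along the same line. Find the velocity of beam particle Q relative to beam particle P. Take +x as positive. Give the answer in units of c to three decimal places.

β_A = 0.689, β_B = -0.754.
Transform to A's frame with the inverse velocity-addition law: u' = (u − v)/(1 − uv/c²), taking u = β_B and v = β_A.
u' = (-0.754 − 0.689) / (1 − (0.689)(-0.754)) = -1.4430/1.5195 = -0.9497.

-0.950c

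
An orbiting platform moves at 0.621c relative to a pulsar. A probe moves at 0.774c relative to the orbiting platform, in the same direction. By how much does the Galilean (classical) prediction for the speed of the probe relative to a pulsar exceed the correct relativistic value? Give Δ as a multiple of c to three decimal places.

Galilean: u_cl = 0.774 + 0.621 = 1.3950.
Relativistic: u_rel = (0.774 + 0.621) / (1 + 0.774·0.621) = 1.3950/1.4807 = 0.9422.
Δ = 1.3950 − 0.9422 = 0.4528.
(The classical prediction exceeds c; the relativistic result does not.)

Δ = 0.453c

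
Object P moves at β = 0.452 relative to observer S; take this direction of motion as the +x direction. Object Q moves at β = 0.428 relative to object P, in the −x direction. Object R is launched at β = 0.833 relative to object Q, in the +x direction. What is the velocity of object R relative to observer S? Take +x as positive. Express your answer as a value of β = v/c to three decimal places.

β = +0.842

Apply u = (u' + v)/(1 + u'v/c²) successively, working outward toward observer S.
Start: velocity of object P relative to observer S = 0.4520c.
Compose with object Q (u' = -0.428 in object P frame): u_1 = (-0.428 + 0.452) / (1 + (-0.428)·0.452) = 0.0240/0.8065 = 0.0298.
Compose with object R (u' = 0.833 in object Q frame): u_2 = (0.833 + 0.030) / (1 + 0.833·0.030) = 0.8628/1.0248 = 0.8419.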